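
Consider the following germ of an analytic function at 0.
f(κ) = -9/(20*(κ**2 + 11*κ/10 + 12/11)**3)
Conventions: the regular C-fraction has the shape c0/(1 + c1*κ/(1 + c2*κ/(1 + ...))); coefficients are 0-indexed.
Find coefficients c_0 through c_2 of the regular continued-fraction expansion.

The regular C-fraction coefficients are [-1331/3840, 121/40, -2531/1320].

Taylor coefficients (expand at 0): a_0 = -1331/3840, a_1 = 161051/153600, a_2 = -10702571/9216000.
c0 = a_0 = -1331/3840. Peel one level at a time: if S = 1 + c*κ/S' with S'(0) = 1, then c is the κ-coefficient of S and S' = c*κ/(S - 1).
S_1 = c0/f = 1 + (121/40)*κ + (27841/4800)*κ^2 + ...; c1 = 121/40.
S_2 = c1*κ/(S_1 - 1) = 1 + (-2531/1320)*κ + ...; c2 = -2531/1320.


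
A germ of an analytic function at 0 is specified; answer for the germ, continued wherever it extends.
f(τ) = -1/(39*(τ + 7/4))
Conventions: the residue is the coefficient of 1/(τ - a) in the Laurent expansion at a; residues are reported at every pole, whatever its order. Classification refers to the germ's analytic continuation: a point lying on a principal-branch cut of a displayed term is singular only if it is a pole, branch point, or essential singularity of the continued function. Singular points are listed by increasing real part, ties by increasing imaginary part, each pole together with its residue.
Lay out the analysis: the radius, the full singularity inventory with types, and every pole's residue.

Radius of convergence at 0: 7/4.
At -7/4: a pole of order 1; residue -1/39.

Denominator factor (τ + 7/4): pole of order 1 at -7/4, modulus 7/4.
The radius of convergence is the smallest modulus among the singular points: 7/4.
At the order-1 pole -7/4 set g(τ) = (τ - (-7/4))*f(τ) = -1/39.
Simple pole: residue = g(a) at a = -7/4, which is -1/39.


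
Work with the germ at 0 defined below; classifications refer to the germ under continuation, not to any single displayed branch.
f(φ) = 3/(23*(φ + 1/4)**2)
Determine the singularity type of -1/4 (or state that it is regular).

The denominator factor φ + 1/4 vanishes at -1/4 and appears to the power 2; the numerator there equals 3/23, nonzero, and no other factor vanishes.
Hence a pole whose order is the multiplicity, 2.

The point is a pole of order 2.


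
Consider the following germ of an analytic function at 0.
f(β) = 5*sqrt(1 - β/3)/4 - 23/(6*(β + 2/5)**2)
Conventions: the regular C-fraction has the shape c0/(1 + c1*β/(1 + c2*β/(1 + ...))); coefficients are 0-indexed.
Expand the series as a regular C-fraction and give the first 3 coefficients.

The regular C-fraction coefficients are [-545/24, 574/109, -283307/187698].

Taylor coefficients (expand at 0): a_0 = -545/24, a_1 = 1435/12, a_2 = -32345/72.
c0 = a_0 = -545/24. Peel one level at a time: if S = 1 + c*β/S' with S'(0) = 1, then c is the β-coefficient of S and S' = c*β/(S - 1).
S_1 = c0/f = 1 + (574/109)*β + (283307/35643)*β^2 + ...; c1 = 574/109.
S_2 = c1*β/(S_1 - 1) = 1 + (-283307/187698)*β + ...; c2 = -283307/187698.


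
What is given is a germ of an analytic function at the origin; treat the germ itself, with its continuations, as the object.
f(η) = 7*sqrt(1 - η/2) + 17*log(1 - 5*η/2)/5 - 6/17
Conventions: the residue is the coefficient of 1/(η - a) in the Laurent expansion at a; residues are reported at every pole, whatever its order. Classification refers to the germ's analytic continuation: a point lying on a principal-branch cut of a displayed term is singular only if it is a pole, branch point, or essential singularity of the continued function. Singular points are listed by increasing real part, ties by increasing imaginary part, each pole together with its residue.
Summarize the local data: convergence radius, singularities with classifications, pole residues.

Radius of convergence at 0: 2/5.
At 2/5: a logarithmic branch point.
At 2: an algebraic (square-root) branch point.

Branch term (7)*sqrt(1 - η/(2)): its argument vanishes at η = 2, a square-root branch point, modulus 2.
Branch term (17/5)*log(1 - η/(2/5)): its argument vanishes at η = 2/5, a logarithmic branch point, modulus 2/5.
The radius of convergence is the smallest modulus among the singular points: 2/5.
List the singular points by increasing real part (a conjugate pair: the negative imaginary part first).


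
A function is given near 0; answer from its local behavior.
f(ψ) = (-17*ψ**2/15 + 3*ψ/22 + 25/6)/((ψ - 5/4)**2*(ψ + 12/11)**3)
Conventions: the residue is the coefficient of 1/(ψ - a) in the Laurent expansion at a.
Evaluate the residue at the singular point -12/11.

The residue is 157557488/337652643.

At the order-3 pole -12/11 set g(ψ) = (ψ - (-12/11))^3*f(ψ) = (-17*ψ**2/15 + 3*ψ/22 + 25/6)/(ψ - 5/4)**2.
Order-3 pole: residue = g''(a)/2; g''(-12/11) = 315114976/337652643, so the residue is 157557488/337652643.


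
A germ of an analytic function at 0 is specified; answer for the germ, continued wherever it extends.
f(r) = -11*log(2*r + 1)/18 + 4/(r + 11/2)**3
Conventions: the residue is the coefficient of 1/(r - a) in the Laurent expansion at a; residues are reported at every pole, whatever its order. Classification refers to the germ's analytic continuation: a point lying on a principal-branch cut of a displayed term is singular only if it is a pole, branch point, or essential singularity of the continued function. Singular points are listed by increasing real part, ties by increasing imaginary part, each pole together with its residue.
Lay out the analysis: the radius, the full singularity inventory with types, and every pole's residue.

Denominator factor (r + 11/2)^3: pole of order 3 at -11/2, modulus 11/2.
Branch term (-11/18)*log(1 - r/(-1/2)): its argument vanishes at r = -1/2, a logarithmic branch point, modulus 1/2.
The radius of convergence is the smallest modulus among the singular points: 1/2.
The branch term is analytic at -11/2 and contributes nothing to the residue; only the rational part matters.
At the order-3 pole -11/2 set g(r) = (r - (-11/2))^3*(rational part) = 4.
Order-3 pole: residue = g''(a)/2; g''(-11/2) = 0, so the residue is 0.
List the singular points by increasing real part (a conjugate pair: the negative imaginary part first).

Radius of convergence at 0: 1/2.
At -11/2: a pole of order 3; residue 0.
At -1/2: a logarithmic branch point.


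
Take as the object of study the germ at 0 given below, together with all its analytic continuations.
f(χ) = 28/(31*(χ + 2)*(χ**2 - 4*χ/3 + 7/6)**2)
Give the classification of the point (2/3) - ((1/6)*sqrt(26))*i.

The point is a pole of order 2.

The denominator factor χ**2 - 4*χ/3 + 7/6 vanishes at (2/3) - ((1/6)*sqrt(26))*i and appears to the power 2; the numerator there equals 28/31, nonzero, and no other factor vanishes.
Hence a pole whose order is the multiplicity, 2.


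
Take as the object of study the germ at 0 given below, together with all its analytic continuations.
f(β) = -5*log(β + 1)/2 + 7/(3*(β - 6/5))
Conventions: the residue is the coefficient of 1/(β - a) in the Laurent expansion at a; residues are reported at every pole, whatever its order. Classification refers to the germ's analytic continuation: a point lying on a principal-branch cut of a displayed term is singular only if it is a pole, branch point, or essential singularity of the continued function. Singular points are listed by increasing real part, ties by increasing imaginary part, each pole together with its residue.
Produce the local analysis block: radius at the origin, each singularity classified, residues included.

Radius of convergence at 0: 1.
At -1: a logarithmic branch point.
At 6/5: a pole of order 1; residue 7/3.

Denominator factor (β - 6/5): pole of order 1 at 6/5, modulus 6/5.
Branch term (-5/2)*log(1 - β/(-1)): its argument vanishes at β = -1, a logarithmic branch point, modulus 1.
The radius of convergence is the smallest modulus among the singular points: 1.
The branch term is analytic at 6/5 and contributes nothing to the residue; only the rational part matters.
At the order-1 pole 6/5 set g(β) = (β - (6/5))*(rational part) = 7/3.
Simple pole: residue = g(a) at a = 6/5, which is 7/3.
List the singular points by increasing real part (a conjugate pair: the negative imaginary part first).


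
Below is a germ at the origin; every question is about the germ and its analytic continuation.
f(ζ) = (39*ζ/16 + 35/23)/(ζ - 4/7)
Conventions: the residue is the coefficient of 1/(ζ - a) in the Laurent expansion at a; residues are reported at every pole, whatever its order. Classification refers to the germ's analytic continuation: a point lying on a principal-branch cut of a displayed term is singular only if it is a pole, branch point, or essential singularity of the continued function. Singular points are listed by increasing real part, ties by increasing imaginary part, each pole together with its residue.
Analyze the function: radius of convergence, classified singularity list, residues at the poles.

Radius of convergence at 0: 4/7.
At 4/7: a pole of order 1; residue 1877/644.

Denominator factor (ζ - 4/7): pole of order 1 at 4/7, modulus 4/7.
The radius of convergence is the smallest modulus among the singular points: 4/7.
At the order-1 pole 4/7 set g(ζ) = (ζ - (4/7))*f(ζ) = 39*ζ/16 + 35/23.
Simple pole: residue = g(a) at a = 4/7, which is 1877/644.


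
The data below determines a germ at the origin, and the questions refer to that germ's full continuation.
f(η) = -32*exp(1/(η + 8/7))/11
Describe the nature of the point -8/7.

The exponent 1/(η - (-8/7)) has a pole at -8/7, so exp(1/(η - (-8/7))) takes every nonzero value near it: an essential singularity (not a pole of any order).

The point is an essential singularity.


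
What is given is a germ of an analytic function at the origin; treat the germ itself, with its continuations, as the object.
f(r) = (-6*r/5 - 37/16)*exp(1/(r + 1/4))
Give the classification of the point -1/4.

The exponent 1/(r - (-1/4)) has a pole at -1/4, so exp(1/(r - (-1/4))) takes every nonzero value near it: an essential singularity (not a pole of any order).

The point is an essential singularity.


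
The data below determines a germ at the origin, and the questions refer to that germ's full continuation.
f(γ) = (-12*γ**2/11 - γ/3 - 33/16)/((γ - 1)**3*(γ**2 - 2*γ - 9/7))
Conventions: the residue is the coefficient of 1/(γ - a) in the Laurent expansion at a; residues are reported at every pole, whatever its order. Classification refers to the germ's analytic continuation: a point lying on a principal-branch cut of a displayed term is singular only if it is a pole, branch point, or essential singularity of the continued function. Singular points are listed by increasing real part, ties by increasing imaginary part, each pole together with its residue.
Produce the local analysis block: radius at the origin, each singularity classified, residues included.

Radius of convergence at 0: -1 + (4/7)*sqrt(7).
At 1 - (4/7)*sqrt(7): a pole of order 1; residue -154721/270336 + (581/4224)*sqrt(7).
At 1: a pole of order 3; residue 154721/135168.
At 1 + (4/7)*sqrt(7): a pole of order 1; residue -154721/270336 - (581/4224)*sqrt(7).


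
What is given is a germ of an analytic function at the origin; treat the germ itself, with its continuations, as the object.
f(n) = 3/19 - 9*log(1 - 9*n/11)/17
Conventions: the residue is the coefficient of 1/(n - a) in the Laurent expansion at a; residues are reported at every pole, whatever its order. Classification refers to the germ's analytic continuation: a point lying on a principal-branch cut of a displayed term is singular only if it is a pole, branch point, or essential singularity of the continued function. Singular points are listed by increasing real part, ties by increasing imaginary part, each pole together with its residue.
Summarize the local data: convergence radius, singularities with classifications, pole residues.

Radius of convergence at 0: 11/9.
At 11/9: a logarithmic branch point.

Branch term (-9/17)*log(1 - n/(11/9)): its argument vanishes at n = 11/9, a logarithmic branch point, modulus 11/9.
The radius of convergence is the smallest modulus among the singular points: 11/9.


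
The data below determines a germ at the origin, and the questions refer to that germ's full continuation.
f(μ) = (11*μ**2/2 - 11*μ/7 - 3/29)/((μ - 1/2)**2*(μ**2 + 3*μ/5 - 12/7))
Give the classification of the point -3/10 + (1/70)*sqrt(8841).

The denominator factor μ**2 + 3*μ/5 - 12/7 vanishes at -3/10 + (1/70)*sqrt(8841) and appears to the power 1; the numerator there equals 31281/2900 - (341/4900)*sqrt(8841), nonzero, and no other factor vanishes.
Hence a pole whose order is the multiplicity, 1.

The point is a pole of order 1.


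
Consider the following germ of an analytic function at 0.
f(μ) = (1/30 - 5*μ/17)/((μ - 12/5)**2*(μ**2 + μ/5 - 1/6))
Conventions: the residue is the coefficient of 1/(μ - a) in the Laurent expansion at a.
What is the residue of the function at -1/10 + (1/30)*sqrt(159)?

The factor μ**2 + μ/5 - 1/6 splits as (μ - a)(μ - a') with a = -1/10 + (1/30)*sqrt(159), a' = -1/10 - (1/30)*sqrt(159). At the order-1 pole a set g(μ) = (μ - a)*f(μ) = [(1/30 - 5*μ/17)/(μ - 12/5)**2] / (μ - a').
Simple pole: residue = g(a) at a = -1/10 + (1/30)*sqrt(159), which is -301500/14108657 + (274325/747758821)*sqrt(159).

The residue is -301500/14108657 + (274325/747758821)*sqrt(159).


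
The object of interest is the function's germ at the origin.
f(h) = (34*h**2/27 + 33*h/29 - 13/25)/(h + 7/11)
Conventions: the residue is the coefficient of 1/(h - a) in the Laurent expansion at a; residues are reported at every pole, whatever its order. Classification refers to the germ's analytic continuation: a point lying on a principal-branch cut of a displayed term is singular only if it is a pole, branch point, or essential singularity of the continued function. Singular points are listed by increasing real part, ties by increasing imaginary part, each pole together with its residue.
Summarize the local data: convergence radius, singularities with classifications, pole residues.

Radius of convergence at 0: 7/11.
At -7/11: a pole of order 1; residue -1738984/2368575.

Denominator factor (h + 7/11): pole of order 1 at -7/11, modulus 7/11.
The radius of convergence is the smallest modulus among the singular points: 7/11.
At the order-1 pole -7/11 set g(h) = (h - (-7/11))*f(h) = 34*h**2/27 + 33*h/29 - 13/25.
Simple pole: residue = g(a) at a = -7/11, which is -1738984/2368575.


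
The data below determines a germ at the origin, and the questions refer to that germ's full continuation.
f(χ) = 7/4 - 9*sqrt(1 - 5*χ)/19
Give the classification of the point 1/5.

The point is an algebraic (square-root) branch point.

The term (-9/19)*sqrt(1 - χ/(1/5)) has argument 1 - 1/5/(1/5) = 0 at 1/5: a square-root (algebraic, two-sheeted) branch point; the remaining terms are analytic or single-valued there.


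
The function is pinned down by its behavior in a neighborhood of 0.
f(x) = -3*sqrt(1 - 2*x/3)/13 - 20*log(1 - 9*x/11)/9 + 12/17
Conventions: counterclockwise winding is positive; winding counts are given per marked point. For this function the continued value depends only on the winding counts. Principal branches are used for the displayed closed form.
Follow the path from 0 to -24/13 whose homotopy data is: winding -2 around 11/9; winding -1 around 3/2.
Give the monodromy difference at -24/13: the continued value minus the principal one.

Continued minus principal equals ((6/169)*sqrt(377)) + ((80/9)*pi)*i.

The rational part is single-valued and drops out of the difference; each branch term changes only by its own monodromy.
(-3/13)*sqrt(1 - x/(3/2)): winding -1 is odd, the square root flips sign, contributing -2*(-3/13)*sqrt(1 - (-24/13)/(3/2)) = -2*(-3/13)*sqrt(29/13) = (6/169)*sqrt(377).
(-20/9)*log(1 - x/(11/9)): each positive loop around 11/9 adds 2*pi*i to the log, so winding -2 contributes (-20/9)*(-2)*2*pi*i = (80/9)*pi*i.
Summing the contributions at x = -24/13 gives ((6/169)*sqrt(377)) + ((80/9)*pi)*i.


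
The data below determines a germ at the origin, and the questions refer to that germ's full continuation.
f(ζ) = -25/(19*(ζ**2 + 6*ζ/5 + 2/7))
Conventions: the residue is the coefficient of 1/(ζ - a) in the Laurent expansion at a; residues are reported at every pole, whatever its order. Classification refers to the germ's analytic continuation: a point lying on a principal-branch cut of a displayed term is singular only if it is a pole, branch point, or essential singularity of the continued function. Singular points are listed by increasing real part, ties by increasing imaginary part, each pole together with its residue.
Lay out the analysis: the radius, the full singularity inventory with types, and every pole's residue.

Denominator factor (ζ**2 + 6*ζ/5 + 2/7): discriminant 52/175, real irrational roots -3/5 + (1/35)*sqrt(91) and -3/5 - (1/35)*sqrt(91); poles of order 1, moduli 3/5 - (1/35)*sqrt(91) and 3/5 + (1/35)*sqrt(91).
The radius of convergence is the smallest modulus among the singular points: 3/5 - (1/35)*sqrt(91).
The factor ζ**2 + 6*ζ/5 + 2/7 splits as (ζ - a)(ζ - a') with a = -3/5 - (1/35)*sqrt(91), a' = -3/5 + (1/35)*sqrt(91). At the order-1 pole a set g(ζ) = (ζ - a)*f(ζ) = [-25/19] / (ζ - a').
Simple pole: residue = g(a) at a = -3/5 - (1/35)*sqrt(91), which is (125/494)*sqrt(91).
The factor ζ**2 + 6*ζ/5 + 2/7 splits as (ζ - a)(ζ - a') with a = -3/5 + (1/35)*sqrt(91), a' = -3/5 - (1/35)*sqrt(91). At the order-1 pole a set g(ζ) = (ζ - a)*f(ζ) = [-25/19] / (ζ - a').
Simple pole: residue = g(a) at a = -3/5 + (1/35)*sqrt(91), which is -(125/494)*sqrt(91).
List the singular points by increasing real part (a conjugate pair: the negative imaginary part first).

Radius of convergence at 0: 3/5 - (1/35)*sqrt(91).
At -3/5 - (1/35)*sqrt(91): a pole of order 1; residue (125/494)*sqrt(91).
At -3/5 + (1/35)*sqrt(91): a pole of order 1; residue -(125/494)*sqrt(91).


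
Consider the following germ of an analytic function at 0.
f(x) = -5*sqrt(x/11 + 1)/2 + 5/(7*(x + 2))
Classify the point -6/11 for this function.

Denominator factors: x + 2 = 16/11 at x = -6/11 — none vanishes.
Branch term sqrt(1 - x/(-11)): argument at -6/11 is 115/121, nonzero, so -6/11 is not its branch point (a point on a principal cut is still regular for the continued germ).
So the germ continues analytically to -6/11.

The point is a regular point.


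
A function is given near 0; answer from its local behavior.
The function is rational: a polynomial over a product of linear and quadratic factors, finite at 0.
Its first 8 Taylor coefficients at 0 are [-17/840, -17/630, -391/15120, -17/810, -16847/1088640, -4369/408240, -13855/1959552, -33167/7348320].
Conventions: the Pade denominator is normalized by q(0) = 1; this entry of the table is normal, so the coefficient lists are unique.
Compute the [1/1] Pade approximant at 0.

Taylor coefficients needed (read off): a_0 = -17/840, a_1 = -17/630, a_2 = -391/15120.
Write the denominator as Q(n) = 1 + q1*n. Requiring Q*f - P = O(n^3) with deg P <= 1 kills the coefficients of n^2..n^2 in Q*f:
  n^2: a_2 + q1*a_1 = 0, i.e. -391/15120 + (-17/630)*q1 = 0.
Solving this linear system: q1 = -23/24.
The numerator is Q*f truncated at degree 1: P0 = a_0 = -17/840; P1 = a_1 + q1*a_0 = -17/2240.

The Pade approximant has numerator coefficients [-17/840, -17/2240]; denominator coefficients [1, -23/24].


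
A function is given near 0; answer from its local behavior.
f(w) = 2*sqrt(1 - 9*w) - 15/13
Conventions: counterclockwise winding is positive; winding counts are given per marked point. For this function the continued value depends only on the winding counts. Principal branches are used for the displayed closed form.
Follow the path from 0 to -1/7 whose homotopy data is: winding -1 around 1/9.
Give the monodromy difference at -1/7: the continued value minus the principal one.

Continued minus principal equals -(16/7)*sqrt(7).

The rational part is single-valued and drops out of the difference; each branch term changes only by its own monodromy.
(2)*sqrt(1 - w/(1/9)): winding -1 is odd, the square root flips sign, contributing -2*(2)*sqrt(1 - (-1/7)/(1/9)) = -2*(2)*sqrt(16/7) = -(16/7)*sqrt(7).
Summing the contributions at w = -1/7 gives -(16/7)*sqrt(7).


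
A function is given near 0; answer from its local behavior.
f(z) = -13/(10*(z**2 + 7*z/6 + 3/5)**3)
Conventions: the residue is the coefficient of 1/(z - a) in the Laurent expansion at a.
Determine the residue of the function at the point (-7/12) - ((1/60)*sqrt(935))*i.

The factor z**2 + 7*z/6 + 3/5 splits as (z - a)(z - a') with a = (-7/12) - ((1/60)*sqrt(935))*i, a' = (-7/12) + ((1/60)*sqrt(935))*i. At the order-3 pole a set g(z) = (z - a)^3*f(z) = [-13/10] / (z - a')^3.
Order-3 pole: residue = g''(a)/2; g''((-7/12) - ((1/60)*sqrt(935))*i) = -((3032640/6539203)*sqrt(935))*i, so the residue is -((1516320/6539203)*sqrt(935))*i.

The residue is -((1516320/6539203)*sqrt(935))*i.


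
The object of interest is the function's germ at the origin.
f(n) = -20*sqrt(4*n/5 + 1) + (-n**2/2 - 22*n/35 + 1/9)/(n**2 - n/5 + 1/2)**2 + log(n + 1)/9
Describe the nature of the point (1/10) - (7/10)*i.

The denominator factor n**2 - n/5 + 1/2 vanishes at (1/10) - (7/10)*i and appears to the power 2; the numerator there equals (454/1575) + (51/100)*i, nonzero, and no other factor vanishes.
The branch terms are analytic at this point.
Hence a pole whose order is the multiplicity, 2.

The point is a pole of order 2.


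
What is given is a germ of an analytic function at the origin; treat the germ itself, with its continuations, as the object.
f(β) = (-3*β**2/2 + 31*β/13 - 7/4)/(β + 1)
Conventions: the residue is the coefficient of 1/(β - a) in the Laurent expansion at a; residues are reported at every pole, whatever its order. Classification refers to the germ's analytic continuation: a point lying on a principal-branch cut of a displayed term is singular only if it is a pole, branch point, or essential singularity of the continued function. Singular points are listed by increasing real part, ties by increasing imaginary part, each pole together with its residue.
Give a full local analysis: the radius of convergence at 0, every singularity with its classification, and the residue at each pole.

Radius of convergence at 0: 1.
At -1: a pole of order 1; residue -293/52.

Denominator factor (β + 1): pole of order 1 at -1, modulus 1.
The radius of convergence is the smallest modulus among the singular points: 1.
At the order-1 pole -1 set g(β) = (β - (-1))*f(β) = -3*β**2/2 + 31*β/13 - 7/4.
Simple pole: residue = g(a) at a = -1, which is -293/52.


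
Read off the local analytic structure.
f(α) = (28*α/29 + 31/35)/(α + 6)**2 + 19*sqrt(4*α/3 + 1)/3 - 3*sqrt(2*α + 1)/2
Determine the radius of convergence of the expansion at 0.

Denominator factor (α + 6)^2: pole of order 2 at -6, modulus 6.
Branch term (-3/2)*sqrt(1 - α/(-1/2)): its argument vanishes at α = -1/2, a square-root branch point, modulus 1/2.
Branch term (19/3)*sqrt(1 - α/(-3/4)): its argument vanishes at α = -3/4, a square-root branch point, modulus 3/4.
The radius of convergence is the smallest modulus among the singular points: 1/2.

The radius of convergence is 1/2.


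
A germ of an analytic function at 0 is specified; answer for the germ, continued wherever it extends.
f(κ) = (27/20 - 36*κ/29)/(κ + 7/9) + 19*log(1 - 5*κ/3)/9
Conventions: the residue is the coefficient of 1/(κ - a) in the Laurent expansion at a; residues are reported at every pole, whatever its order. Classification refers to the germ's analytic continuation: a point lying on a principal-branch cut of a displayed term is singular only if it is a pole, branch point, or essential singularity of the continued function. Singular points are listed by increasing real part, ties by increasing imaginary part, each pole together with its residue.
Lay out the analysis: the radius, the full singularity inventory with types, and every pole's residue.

Denominator factor (κ + 7/9): pole of order 1 at -7/9, modulus 7/9.
Branch term (19/9)*log(1 - κ/(3/5)): its argument vanishes at κ = 3/5, a logarithmic branch point, modulus 3/5.
The radius of convergence is the smallest modulus among the singular points: 3/5.
The branch term is analytic at -7/9 and contributes nothing to the residue; only the rational part matters.
At the order-1 pole -7/9 set g(κ) = (κ - (-7/9))*(rational part) = 27/20 - 36*κ/29.
Simple pole: residue = g(a) at a = -7/9, which is 1343/580.
List the singular points by increasing real part (a conjugate pair: the negative imaginary part first).

Radius of convergence at 0: 3/5.
At -7/9: a pole of order 1; residue 1343/580.
At 3/5: a logarithmic branch point.


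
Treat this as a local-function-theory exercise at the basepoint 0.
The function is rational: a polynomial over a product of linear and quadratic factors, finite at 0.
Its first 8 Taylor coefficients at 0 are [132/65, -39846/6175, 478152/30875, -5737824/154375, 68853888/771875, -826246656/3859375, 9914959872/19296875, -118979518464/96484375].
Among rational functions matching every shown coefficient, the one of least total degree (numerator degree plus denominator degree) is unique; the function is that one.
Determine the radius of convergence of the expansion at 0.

No rational of total degree below 2 reproduces all 8 coefficients; solving the [1/1] Pade equations on them gives f(ψ) = (11/13 - 25*ψ/38)/(ψ + 5/12), whose expansion matches every shown term.
Denominator factor (ψ + 5/12): pole of order 1 at -5/12, modulus 5/12.
The radius of convergence is the smallest modulus among the singular points: 5/12.

The radius of convergence is 5/12.


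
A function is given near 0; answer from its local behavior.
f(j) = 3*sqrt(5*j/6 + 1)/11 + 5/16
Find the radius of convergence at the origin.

Branch term (3/11)*sqrt(1 - j/(-6/5)): its argument vanishes at j = -6/5, a square-root branch point, modulus 6/5.
The radius of convergence is the smallest modulus among the singular points: 6/5.

The radius of convergence is 6/5.


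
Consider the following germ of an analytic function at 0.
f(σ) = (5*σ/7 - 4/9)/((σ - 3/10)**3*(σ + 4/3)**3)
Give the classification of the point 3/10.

The point is a pole of order 3.

The denominator factor σ - 3/10 vanishes at 3/10 and appears to the power 3; the numerator there equals -29/126, nonzero, and no other factor vanishes.
Hence a pole whose order is the multiplicity, 3.


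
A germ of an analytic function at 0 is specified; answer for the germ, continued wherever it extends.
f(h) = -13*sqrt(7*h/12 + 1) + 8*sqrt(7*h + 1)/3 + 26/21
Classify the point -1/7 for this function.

The term (8/3)*sqrt(1 - h/(-1/7)) has argument 1 - -1/7/(-1/7) = 0 at -1/7: a square-root (algebraic, two-sheeted) branch point; the remaining terms are analytic or single-valued there.

The point is an algebraic (square-root) branch point.


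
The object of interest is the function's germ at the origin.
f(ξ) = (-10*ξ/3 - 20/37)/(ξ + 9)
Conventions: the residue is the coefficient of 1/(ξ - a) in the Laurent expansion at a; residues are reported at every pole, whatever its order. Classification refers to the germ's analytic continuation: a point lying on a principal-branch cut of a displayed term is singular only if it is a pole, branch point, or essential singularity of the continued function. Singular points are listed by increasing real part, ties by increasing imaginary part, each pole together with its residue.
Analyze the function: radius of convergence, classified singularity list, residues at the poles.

Radius of convergence at 0: 9.
At -9: a pole of order 1; residue 1090/37.

Denominator factor (ξ + 9): pole of order 1 at -9, modulus 9.
The radius of convergence is the smallest modulus among the singular points: 9.
At the order-1 pole -9 set g(ξ) = (ξ - (-9))*f(ξ) = -10*ξ/3 - 20/37.
Simple pole: residue = g(a) at a = -9, which is 1090/37.


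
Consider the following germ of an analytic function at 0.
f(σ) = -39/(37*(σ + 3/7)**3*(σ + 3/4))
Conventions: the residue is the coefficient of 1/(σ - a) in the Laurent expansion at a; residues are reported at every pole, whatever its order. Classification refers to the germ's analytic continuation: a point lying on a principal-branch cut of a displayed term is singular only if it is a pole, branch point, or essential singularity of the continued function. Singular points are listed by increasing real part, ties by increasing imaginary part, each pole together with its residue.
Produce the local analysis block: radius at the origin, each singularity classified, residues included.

Denominator factor (σ + 3/7)^3: pole of order 3 at -3/7, modulus 3/7.
Denominator factor (σ + 3/4): pole of order 1 at -3/4, modulus 3/4.
The radius of convergence is the smallest modulus among the singular points: 3/7.
At the order-1 pole -3/4 set g(σ) = (σ - (-3/4))*f(σ) = -39/(37*(σ + 3/7)**3).
Simple pole: residue = g(a) at a = -3/4, which is 285376/8991.
At the order-3 pole -3/7 set g(σ) = (σ - (-3/7))^3*f(σ) = -39/(37*(σ + 3/4)).
Order-3 pole: residue = g''(a)/2; g''(-3/7) = -570752/8991, so the residue is -285376/8991.
List the singular points by increasing real part (a conjugate pair: the negative imaginary part first).

Radius of convergence at 0: 3/7.
At -3/4: a pole of order 1; residue 285376/8991.
At -3/7: a pole of order 3; residue -285376/8991.


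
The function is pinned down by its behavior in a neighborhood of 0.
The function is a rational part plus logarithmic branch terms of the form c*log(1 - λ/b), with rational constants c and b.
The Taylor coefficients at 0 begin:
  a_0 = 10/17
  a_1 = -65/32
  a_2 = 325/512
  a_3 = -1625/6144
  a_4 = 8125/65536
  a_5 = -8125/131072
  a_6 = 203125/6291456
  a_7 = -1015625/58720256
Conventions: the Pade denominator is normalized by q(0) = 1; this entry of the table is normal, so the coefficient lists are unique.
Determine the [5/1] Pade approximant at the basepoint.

The Pade approximant has numerator coefficients [10/17, -2815/1632, -325/768, 1625/24576, -8125/589824, 8125/3145728]; denominator coefficients [1, 25/48].

Taylor coefficients needed (read off): a_0 = 10/17, a_1 = -65/32, a_2 = 325/512, a_3 = -1625/6144, a_4 = 8125/65536, a_5 = -8125/131072, a_6 = 203125/6291456.
Write the denominator as Q(λ) = 1 + q1*λ. Requiring Q*f - P = O(λ^7) with deg P <= 5 kills the coefficients of λ^6..λ^6 in Q*f:
  λ^6: a_6 + q1*a_5 = 0, i.e. 203125/6291456 + (-8125/131072)*q1 = 0.
Solving this linear system: q1 = 25/48.
The numerator is Q*f truncated at degree 5: P0 = a_0 = 10/17; P1 = a_1 + q1*a_0 = -2815/1632; P2 = a_2 + q1*a_1 = -325/768; P3 = a_3 + q1*a_2 = 1625/24576; P4 = a_4 + q1*a_3 = -8125/589824; P5 = a_5 + q1*a_4 = 8125/3145728.


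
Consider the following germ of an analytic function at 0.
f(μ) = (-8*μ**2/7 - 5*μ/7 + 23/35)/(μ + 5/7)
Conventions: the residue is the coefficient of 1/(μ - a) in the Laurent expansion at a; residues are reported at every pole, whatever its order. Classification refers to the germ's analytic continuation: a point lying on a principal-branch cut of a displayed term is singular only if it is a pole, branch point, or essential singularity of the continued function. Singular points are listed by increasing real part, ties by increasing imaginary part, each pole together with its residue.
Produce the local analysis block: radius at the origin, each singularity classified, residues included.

Denominator factor (μ + 5/7): pole of order 1 at -5/7, modulus 5/7.
The radius of convergence is the smallest modulus among the singular points: 5/7.
At the order-1 pole -5/7 set g(μ) = (μ - (-5/7))*f(μ) = -8*μ**2/7 - 5*μ/7 + 23/35.
Simple pole: residue = g(a) at a = -5/7, which is 1002/1715.

Radius of convergence at 0: 5/7.
At -5/7: a pole of order 1; residue 1002/1715.


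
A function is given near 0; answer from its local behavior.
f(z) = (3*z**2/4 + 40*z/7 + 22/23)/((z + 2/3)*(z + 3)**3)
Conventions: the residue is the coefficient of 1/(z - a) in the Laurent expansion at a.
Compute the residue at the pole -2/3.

The residue is -10953/55223.

At the order-1 pole -2/3 set g(z) = (z - (-2/3))*f(z) = (3*z**2/4 + 40*z/7 + 22/23)/(z + 3)**3.
Simple pole: residue = g(a) at a = -2/3, which is -10953/55223.


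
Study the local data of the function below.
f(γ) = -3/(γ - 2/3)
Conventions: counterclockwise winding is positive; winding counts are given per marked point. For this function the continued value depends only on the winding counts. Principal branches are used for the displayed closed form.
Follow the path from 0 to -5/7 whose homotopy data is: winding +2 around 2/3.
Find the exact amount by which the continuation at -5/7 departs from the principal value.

The function is rational, hence single-valued: continuing it around any pole returns the same value, so the difference is 0.

Continued minus principal equals 0.


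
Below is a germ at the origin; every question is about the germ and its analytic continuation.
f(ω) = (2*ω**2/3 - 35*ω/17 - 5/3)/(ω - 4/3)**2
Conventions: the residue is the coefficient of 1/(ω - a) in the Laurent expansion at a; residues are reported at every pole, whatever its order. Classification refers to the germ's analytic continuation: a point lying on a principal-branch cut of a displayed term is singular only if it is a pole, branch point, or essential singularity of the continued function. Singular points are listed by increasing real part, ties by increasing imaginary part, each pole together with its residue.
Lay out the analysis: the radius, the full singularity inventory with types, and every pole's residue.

Denominator factor (ω - 4/3)^2: pole of order 2 at 4/3, modulus 4/3.
The radius of convergence is the smallest modulus among the singular points: 4/3.
At the order-2 pole 4/3 set g(ω) = (ω - (4/3))^2*f(ω) = 2*ω**2/3 - 35*ω/17 - 5/3.
Order-2 pole: residue = g'(a); g'(4/3) = -43/153, so the residue is -43/153.

Radius of convergence at 0: 4/3.
At 4/3: a pole of order 2; residue -43/153.


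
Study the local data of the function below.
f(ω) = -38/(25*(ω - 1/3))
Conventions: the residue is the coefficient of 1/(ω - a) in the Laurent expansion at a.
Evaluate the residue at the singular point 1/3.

At the order-1 pole 1/3 set g(ω) = (ω - (1/3))*f(ω) = -38/25.
Simple pole: residue = g(a) at a = 1/3, which is -38/25.

The residue is -38/25.


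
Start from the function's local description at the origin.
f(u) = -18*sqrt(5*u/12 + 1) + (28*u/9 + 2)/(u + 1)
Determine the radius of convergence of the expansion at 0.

Denominator factor (u + 1): pole of order 1 at -1, modulus 1.
Branch term (-18)*sqrt(1 - u/(-12/5)): its argument vanishes at u = -12/5, a square-root branch point, modulus 12/5.
The radius of convergence is the smallest modulus among the singular points: 1.

The radius of convergence is 1.


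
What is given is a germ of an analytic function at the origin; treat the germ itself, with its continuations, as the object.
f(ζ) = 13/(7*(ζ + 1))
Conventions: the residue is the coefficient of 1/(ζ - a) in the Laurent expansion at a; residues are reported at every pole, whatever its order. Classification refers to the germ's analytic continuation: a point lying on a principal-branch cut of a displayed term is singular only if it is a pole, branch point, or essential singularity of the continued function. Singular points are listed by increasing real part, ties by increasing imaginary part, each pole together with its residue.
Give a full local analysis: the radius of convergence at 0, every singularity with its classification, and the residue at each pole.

Denominator factor (ζ + 1): pole of order 1 at -1, modulus 1.
The radius of convergence is the smallest modulus among the singular points: 1.
At the order-1 pole -1 set g(ζ) = (ζ - (-1))*f(ζ) = 13/7.
Simple pole: residue = g(a) at a = -1, which is 13/7.

Radius of convergence at 0: 1.
At -1: a pole of order 1; residue 13/7.


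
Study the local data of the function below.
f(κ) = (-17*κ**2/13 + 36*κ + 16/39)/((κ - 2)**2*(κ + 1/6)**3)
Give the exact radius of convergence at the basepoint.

Denominator factor (κ + 1/6)^3: pole of order 3 at -1/6, modulus 1/6.
Denominator factor (κ - 2)^2: pole of order 2 at 2, modulus 2.
The radius of convergence is the smallest modulus among the singular points: 1/6.

The radius of convergence is 1/6.


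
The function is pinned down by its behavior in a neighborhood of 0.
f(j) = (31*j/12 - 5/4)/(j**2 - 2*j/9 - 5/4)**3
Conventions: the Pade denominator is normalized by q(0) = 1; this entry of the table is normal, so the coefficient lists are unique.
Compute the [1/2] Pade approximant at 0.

The Pade approximant has numerator coefficients [16/25, -8008976/6989625]; denominator coefficients [1, 45272/55917, -2218252/1397925].

Taylor coefficients needed (expand at 0): a_0 = 16/25, a_1 = -208/125, a_2 = 39872/16875, a_3 = -10373312/2278125.
Write the denominator as Q(j) = 1 + q1*j + q2*j^2. Requiring Q*f - P = O(j^4) with deg P <= 1 kills the coefficients of j^2..j^3 in Q*f:
  j^2: a_2 + q1*a_1 + q2*a_0 = 0, i.e. 39872/16875 + (-208/125)*q1 + (16/25)*q2 = 0.
  j^3: a_3 + q1*a_2 + q2*a_1 = 0, i.e. -10373312/2278125 + (39872/16875)*q1 + (-208/125)*q2 = 0.
Solving this linear system: q1 = 45272/55917, q2 = -2218252/1397925.
The numerator is Q*f truncated at degree 1: P0 = a_0 = 16/25; P1 = a_1 + q1*a_0 = -8008976/6989625.


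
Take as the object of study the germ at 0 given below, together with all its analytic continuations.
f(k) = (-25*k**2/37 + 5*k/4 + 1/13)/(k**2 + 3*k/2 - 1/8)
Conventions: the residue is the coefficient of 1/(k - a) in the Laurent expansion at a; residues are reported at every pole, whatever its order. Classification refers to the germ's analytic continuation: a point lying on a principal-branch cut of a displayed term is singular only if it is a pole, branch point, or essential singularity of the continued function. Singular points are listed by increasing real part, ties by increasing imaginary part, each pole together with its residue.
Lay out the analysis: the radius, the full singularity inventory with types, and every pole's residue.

Denominator factor (k**2 + 3*k/2 - 1/8): discriminant 11/4, real irrational roots -3/4 + (1/4)*sqrt(11) and -3/4 - (1/4)*sqrt(11); poles of order 1, moduli -3/4 + (1/4)*sqrt(11) and 3/4 + (1/4)*sqrt(11).
The radius of convergence is the smallest modulus among the singular points: -3/4 + (1/4)*sqrt(11).
The factor k**2 + 3*k/2 - 1/8 splits as (k - a)(k - a') with a = -3/4 - (1/4)*sqrt(11), a' = -3/4 + (1/4)*sqrt(11). At the order-1 pole a set g(k) = (k - a)*f(k) = [-25*k**2/37 + 5*k/4 + 1/13] / (k - a').
Simple pole: residue = g(a) at a = -3/4 - (1/4)*sqrt(11), which is 335/296 + (1193/3848)*sqrt(11).
The factor k**2 + 3*k/2 - 1/8 splits as (k - a)(k - a') with a = -3/4 + (1/4)*sqrt(11), a' = -3/4 - (1/4)*sqrt(11). At the order-1 pole a set g(k) = (k - a)*f(k) = [-25*k**2/37 + 5*k/4 + 1/13] / (k - a').
Simple pole: residue = g(a) at a = -3/4 + (1/4)*sqrt(11), which is 335/296 - (1193/3848)*sqrt(11).
List the singular points by increasing real part (a conjugate pair: the negative imaginary part first).

Radius of convergence at 0: -3/4 + (1/4)*sqrt(11).
At -3/4 - (1/4)*sqrt(11): a pole of order 1; residue 335/296 + (1193/3848)*sqrt(11).
At -3/4 + (1/4)*sqrt(11): a pole of order 1; residue 335/296 - (1193/3848)*sqrt(11).


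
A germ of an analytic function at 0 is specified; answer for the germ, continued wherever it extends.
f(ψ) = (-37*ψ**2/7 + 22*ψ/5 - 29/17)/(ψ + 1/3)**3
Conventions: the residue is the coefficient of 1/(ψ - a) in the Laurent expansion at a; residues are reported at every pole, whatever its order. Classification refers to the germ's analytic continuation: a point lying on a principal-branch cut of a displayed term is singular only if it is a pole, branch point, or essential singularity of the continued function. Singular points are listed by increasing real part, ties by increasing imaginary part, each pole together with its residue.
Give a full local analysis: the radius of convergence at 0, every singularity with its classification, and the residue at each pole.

Denominator factor (ψ + 1/3)^3: pole of order 3 at -1/3, modulus 1/3.
The radius of convergence is the smallest modulus among the singular points: 1/3.
At the order-3 pole -1/3 set g(ψ) = (ψ - (-1/3))^3*f(ψ) = -37*ψ**2/7 + 22*ψ/5 - 29/17.
Order-3 pole: residue = g''(a)/2; g''(-1/3) = -74/7, so the residue is -37/7.

Radius of convergence at 0: 1/3.
At -1/3: a pole of order 3; residue -37/7.
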